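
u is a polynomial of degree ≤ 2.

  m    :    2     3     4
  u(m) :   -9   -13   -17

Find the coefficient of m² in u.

0

First differences: -4, -4.
Level-1 differences are constant, so u has degree 1.
Fitting a degree-1 polynomial gives u(m) = -4m - 1.
The coefficient of m² is 0.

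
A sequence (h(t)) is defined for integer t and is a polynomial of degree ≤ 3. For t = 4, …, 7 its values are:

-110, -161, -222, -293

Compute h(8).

-374

Write h(t) = at³ + bt² + ct + d; the 4 given values yield a linear system in the 4 coefficients.
Solving, the leading coefficient vanishes, and h(t) = -5t² - 6t - 6.
Then h(8) = -374.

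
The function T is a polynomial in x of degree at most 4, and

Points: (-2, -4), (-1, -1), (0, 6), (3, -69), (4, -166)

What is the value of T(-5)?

131

Write T(x) = ax^4 + bx³ + cx² + dx + e; the 5 given values yield a linear system in the 5 coefficients.
Solving, the leading coefficient vanishes, and T(x) = -2x³ - 4x² + 5x + 6.
Then T(-5) = 131.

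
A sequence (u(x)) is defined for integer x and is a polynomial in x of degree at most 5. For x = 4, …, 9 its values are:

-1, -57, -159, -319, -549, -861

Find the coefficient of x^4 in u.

First differences: -56, -102, -160, -230, -312. Second differences: -46, -58, -70, -82. Third differences: -12, -12, -12.
Level-3 differences are constant, so u has degree 3.
Fitting a degree-3 polynomial gives u(x) = -2x³ + 7x² + 3x + 3.
The coefficient of x^4 is 0.

0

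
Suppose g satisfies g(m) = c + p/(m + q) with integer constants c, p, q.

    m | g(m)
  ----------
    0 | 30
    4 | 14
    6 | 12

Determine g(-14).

2

(g(m) − c)(m + q) = p for each data point; the three points give a linear system in c and q, then p follows.
Solving: c = 6, q = 2, p = 48, so g(m) = 6 + 48/(m + 2).
Then g(-14) = 6 + 48/(-12) = 2.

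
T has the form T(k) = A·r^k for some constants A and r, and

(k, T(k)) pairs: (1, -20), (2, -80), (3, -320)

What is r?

Consecutive ratio: -80/(-20) = 4, and -320/(-80) = 4, so r = 4.
Then A·4^1 = -20 gives A = -5, and T(k) = -5·4^k.

4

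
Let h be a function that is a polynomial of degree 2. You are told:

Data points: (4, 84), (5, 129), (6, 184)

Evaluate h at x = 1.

9

Write h(x) = ax² + bx + c; the 3 given values yield a linear system in the 3 coefficients.
Solving, h(x) = 5x² + 4.
Then h(1) = 9.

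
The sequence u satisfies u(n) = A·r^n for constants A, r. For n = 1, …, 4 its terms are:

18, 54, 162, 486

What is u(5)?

Consecutive ratio: 54/18 = 3, and 162/54 = 3, so r = 3.
Then A·3^1 = 18 gives A = 6, and u(n) = 6·3^n.
u(5) = 6·3^5 = 1458.

1458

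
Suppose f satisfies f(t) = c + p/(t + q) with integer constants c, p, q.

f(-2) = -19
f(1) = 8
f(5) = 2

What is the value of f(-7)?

(f(t) − c)(t + q) = p for each data point; the three points give a linear system in c and q, then p follows.
Solving: c = -1, q = 1, p = 18, so f(t) = -1 + 18/(t + 1).
Then f(-7) = -1 + 18/(-6) = -4.

-4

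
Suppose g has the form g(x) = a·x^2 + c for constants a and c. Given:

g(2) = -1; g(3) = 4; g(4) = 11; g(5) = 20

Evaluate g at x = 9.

76

From g(2) = -1 and g(3) = 4: 4a + c = -1 and 9a + c = 4.
Subtracting: 5a = 5, so a = 1; then c = -1 − 1·4 = -5.
So g(x) = 1x² − 5, and g(9) = 76.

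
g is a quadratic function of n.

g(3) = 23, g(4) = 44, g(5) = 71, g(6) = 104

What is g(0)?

Write g(n) = an² + bn + c; the 4 given values yield a linear system in the 3 coefficients.
Solving, g(n) = 3n² - 4.
The constant term is g(0) = -4.

-4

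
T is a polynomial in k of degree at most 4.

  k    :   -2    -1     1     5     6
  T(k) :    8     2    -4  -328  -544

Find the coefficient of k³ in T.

-2

Write T(k) = ak^4 + bk³ + ck² + dk + e; the 5 given values yield a linear system in the 5 coefficients.
Solving, the leading coefficient vanishes, and T(k) = -2k³ - 3k² - k + 2.
The coefficient of k³ is -2.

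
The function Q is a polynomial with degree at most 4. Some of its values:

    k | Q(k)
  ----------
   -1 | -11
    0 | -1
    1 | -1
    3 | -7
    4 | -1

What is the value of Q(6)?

Write Q(k) = ak^4 + bk³ + ck² + dk + e; the 5 given values yield a linear system in the 5 coefficients.
Solving, the leading coefficient vanishes, and Q(k) = k³ - 5k² + 4k - 1.
Then Q(6) = 59.

59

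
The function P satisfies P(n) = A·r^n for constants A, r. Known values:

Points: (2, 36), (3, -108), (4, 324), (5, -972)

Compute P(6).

Consecutive ratio: -108/36 = -3, and 324/(-108) = -3, so r = -3.
Then A·(-3)^2 = 36 gives A = 4, and P(n) = 4·(-3)^n.
P(6) = 4·(-3)^6 = 2916.

2916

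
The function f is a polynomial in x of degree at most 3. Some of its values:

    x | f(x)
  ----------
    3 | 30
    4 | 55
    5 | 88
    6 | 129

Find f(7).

Write f(x) = ax³ + bx² + cx + d; the 4 given values yield a linear system in the 4 coefficients.
Solving, the leading coefficient vanishes, and f(x) = 4x² - 3x + 3.
Then f(7) = 178.

178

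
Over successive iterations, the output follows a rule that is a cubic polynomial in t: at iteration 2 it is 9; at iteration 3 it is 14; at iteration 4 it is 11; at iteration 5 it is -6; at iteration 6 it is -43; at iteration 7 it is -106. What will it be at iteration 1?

Write the value at t as f(t).
First differences: 5, -3, -17, -37, -63. Second differences: -8, -14, -20, -26. Third differences: -6, -6, -6.
Level-3 differences are constant, so f has degree 3.
Fitting a degree-3 polynomial gives f(t) = -t³ + 5t² - t - 1.
Then f(1) = 2.

2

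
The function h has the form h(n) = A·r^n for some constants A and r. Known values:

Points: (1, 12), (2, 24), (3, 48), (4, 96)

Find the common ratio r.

2

Consecutive ratio: 24/12 = 2, and 48/24 = 2, so r = 2.
Then A·2^1 = 12 gives A = 6, and h(n) = 6·2^n.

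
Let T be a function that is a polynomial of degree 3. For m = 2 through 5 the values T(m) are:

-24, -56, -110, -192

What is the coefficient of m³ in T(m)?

-1

Write T(m) = am³ + bm² + cm + d; the 4 given values yield a linear system in the 4 coefficients.
Solving, T(m) = -m³ - 2m² - 3m - 2.
The coefficient of m³ is -1.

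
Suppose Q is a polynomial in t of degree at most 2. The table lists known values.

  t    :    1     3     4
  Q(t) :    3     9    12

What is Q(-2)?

Write Q(t) = at² + bt + c; the 3 given values yield a linear system in the 3 coefficients.
Solving, the leading coefficient vanishes, and Q(t) = 3t.
Then Q(-2) = -6.

-6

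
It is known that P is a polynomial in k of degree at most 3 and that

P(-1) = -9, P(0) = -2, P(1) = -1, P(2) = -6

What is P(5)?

-57

First differences: 7, 1, -5. Second differences: -6, -6.
Level-2 differences are constant, so P has degree 2.
Fitting a degree-2 polynomial gives P(k) = -3k² + 4k - 2.
Then P(5) = -57.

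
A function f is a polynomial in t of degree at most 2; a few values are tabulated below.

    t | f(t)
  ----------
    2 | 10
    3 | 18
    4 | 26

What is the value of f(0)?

-6

Write f(t) = at² + bt + c; the 3 given values yield a linear system in the 3 coefficients.
Solving, the leading coefficient vanishes, and f(t) = 8t - 6.
Then f(0) = -6.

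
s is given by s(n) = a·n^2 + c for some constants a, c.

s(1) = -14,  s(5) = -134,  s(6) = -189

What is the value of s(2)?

-29

From s(1) = -14 and s(5) = -134: 1a + c = -14 and 25a + c = -134.
Subtracting: 24a = -120, so a = -5; then c = -14 − (-5)·1 = -9.
So s(n) = -5n² − 9, and s(2) = -29.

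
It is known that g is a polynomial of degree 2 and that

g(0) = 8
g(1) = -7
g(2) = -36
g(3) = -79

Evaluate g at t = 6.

First differences: -15, -29, -43. Second differences: -14, -14.
Level-2 differences are constant, so g has degree 2.
Fitting a degree-2 polynomial gives g(t) = -7t² - 8t + 8.
Then g(6) = -292.

-292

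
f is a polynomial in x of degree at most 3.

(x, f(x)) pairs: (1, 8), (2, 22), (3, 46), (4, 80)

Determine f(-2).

First differences: 14, 24, 34. Second differences: 10, 10.
Level-2 differences are constant, so f has degree 2.
Fitting a degree-2 polynomial gives f(x) = 5x² - x + 4.
Then f(-2) = 26.

26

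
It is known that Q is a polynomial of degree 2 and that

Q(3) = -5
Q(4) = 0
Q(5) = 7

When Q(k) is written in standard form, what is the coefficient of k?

-2

Write Q(k) = ak² + bk + c; the 3 given values yield a linear system in the 3 coefficients.
Solving, Q(k) = k² - 2k - 8.
The coefficient of k is -2.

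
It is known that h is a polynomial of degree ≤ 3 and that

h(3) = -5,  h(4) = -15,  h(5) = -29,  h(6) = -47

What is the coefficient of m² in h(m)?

-2

Write h(m) = am³ + bm² + cm + d; the 4 given values yield a linear system in the 4 coefficients.
Solving, the leading coefficient vanishes, and h(m) = -2m² + 4m + 1.
The coefficient of m² is -2.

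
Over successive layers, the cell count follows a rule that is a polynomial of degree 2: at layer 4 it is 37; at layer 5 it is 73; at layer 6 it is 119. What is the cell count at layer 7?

175

Write the value at m as T(m).
Write T(m) = am² + bm + c; the 3 given values yield a linear system in the 3 coefficients.
Solving, T(m) = 5m² - 9m - 7.
Then T(7) = 175.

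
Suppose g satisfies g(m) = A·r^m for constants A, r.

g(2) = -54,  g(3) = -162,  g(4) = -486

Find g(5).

Consecutive ratio: -162/(-54) = 3, and -486/(-162) = 3, so r = 3.
Then A·3^2 = -54 gives A = -6, and g(m) = -6·3^m.
g(5) = -6·3^5 = -1458.

-1458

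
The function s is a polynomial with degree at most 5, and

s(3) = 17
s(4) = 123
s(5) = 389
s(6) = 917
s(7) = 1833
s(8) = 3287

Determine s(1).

-3

First differences: 106, 266, 528, 916, 1454. Second differences: 160, 262, 388, 538. Third differences: 102, 126, 150. Fourth differences: 24, 24.
Level-4 differences are constant, so s has degree 4.
Fitting a degree-4 polynomial gives s(t) = t^4 - t³ - 5t² + 3t - 1.
Then s(1) = -3.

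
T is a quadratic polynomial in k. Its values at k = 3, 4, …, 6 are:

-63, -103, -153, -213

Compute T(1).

-13

First differences: -40, -50, -60. Second differences: -10, -10.
Level-2 differences are constant, so T has degree 2.
Fitting a degree-2 polynomial gives T(k) = -5k² - 5k - 3.
Then T(1) = -13.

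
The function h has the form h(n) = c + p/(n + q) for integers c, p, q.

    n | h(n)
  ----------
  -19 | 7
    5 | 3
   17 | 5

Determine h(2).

0

(h(n) − c)(n + q) = p for each data point; the three points give a linear system in c and q, then p follows.
Solving: c = 6, q = 1, p = -18, so h(n) = 6 − 18/(n + 1).
Then h(2) = 6 − 18/3 = 0.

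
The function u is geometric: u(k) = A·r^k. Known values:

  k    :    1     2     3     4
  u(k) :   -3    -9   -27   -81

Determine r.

3

Consecutive ratio: -9/(-3) = 3, and -27/(-9) = 3, so r = 3.
Then A·3^1 = -3 gives A = -1, and u(k) = -1·3^k.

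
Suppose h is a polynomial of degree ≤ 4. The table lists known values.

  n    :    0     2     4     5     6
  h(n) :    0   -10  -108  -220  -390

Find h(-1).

Write h(n) = an^4 + bn³ + cn² + dn + e; the 5 given values yield a linear system in the 5 coefficients.
Solving, the leading coefficient vanishes, and h(n) = -2n³ + n² + n.
Then h(-1) = 2.

2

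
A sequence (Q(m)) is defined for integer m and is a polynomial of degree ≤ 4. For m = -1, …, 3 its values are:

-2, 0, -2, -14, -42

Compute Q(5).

-170

First differences: 2, -2, -12, -28. Second differences: -4, -10, -16. Third differences: -6, -6.
Level-3 differences are constant, so Q has degree 3.
Fitting a degree-3 polynomial gives Q(m) = -m³ - 2m² + m.
Then Q(5) = -170.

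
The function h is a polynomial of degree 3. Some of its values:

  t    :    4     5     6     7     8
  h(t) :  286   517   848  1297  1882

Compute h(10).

3532

Write h(t) = at³ + bt² + ct + d; the 5 given values yield a linear system in the 4 coefficients.
Solving, h(t) = 3t³ + 5t² + 3t + 2.
Then h(10) = 3532.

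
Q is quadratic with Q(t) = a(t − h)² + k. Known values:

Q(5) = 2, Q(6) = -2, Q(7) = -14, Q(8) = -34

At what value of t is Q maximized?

5

First differences -4, -12, -20; second difference -8 = 2a, so a = -4.
Expanding, the t-coefficient is −2ah = 8h; matching it to the data gives h = 5, and then k = 2.
So Q(t) = -4(t − 5)² + 2.
Hence h = 5.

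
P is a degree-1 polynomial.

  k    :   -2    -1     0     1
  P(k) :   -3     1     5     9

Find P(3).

First differences: 4, 4, 4.
Level-1 differences are constant, so P has degree 1.
Fitting a degree-1 polynomial gives P(k) = 4k + 5.
Then P(3) = 17.

17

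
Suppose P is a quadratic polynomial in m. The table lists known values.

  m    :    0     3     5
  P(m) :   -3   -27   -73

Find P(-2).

Write P(m) = am² + bm + c; the 3 given values yield a linear system in the 3 coefficients.
Solving, P(m) = -3m² + m - 3.
Then P(-2) = -17.

-17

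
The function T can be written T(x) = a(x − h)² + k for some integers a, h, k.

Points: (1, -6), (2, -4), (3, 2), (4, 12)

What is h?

First differences 2, 6, 10; second difference 4 = 2a, so a = 2.
Expanding, the x-coefficient is −2ah = -4h; matching it to the data gives h = 1, and then k = -6.
So T(x) = 2(x − 1)² − 6.
Hence h = 1.

1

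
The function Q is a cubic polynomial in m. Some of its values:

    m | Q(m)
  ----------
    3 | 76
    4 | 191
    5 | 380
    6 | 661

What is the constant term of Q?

Write Q(m) = am³ + bm² + cm + d; the 4 given values yield a linear system in the 4 coefficients.
Solving, Q(m) = 3m³ + m² - 3m - 5.
The constant term is Q(0) = -5.

-5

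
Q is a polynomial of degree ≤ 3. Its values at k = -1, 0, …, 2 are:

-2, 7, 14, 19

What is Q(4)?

23

First differences: 9, 7, 5. Second differences: -2, -2.
Level-2 differences are constant, so Q has degree 2.
Fitting a degree-2 polynomial gives Q(k) = -k² + 8k + 7.
Then Q(4) = 23.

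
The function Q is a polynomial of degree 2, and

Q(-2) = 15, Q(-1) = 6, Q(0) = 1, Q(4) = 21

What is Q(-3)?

28

Write Q(k) = ak² + bk + c; the 4 given values yield a linear system in the 3 coefficients.
Solving, Q(k) = 2k² - 3k + 1.
Then Q(-3) = 28.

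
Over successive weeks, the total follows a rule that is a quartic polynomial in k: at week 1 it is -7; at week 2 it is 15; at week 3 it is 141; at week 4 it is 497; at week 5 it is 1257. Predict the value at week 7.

Write the value at k as s(k).
Write s(k) = ak^4 + bk³ + ck² + dk + e; the 5 given values yield a linear system in the 5 coefficients.
Solving, s(k) = 2k^4 + k³ - 4k² - 3k - 3.
Then s(7) = 4925.

4925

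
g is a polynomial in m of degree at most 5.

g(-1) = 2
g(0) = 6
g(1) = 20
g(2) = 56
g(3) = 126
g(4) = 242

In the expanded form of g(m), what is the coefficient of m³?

First differences: 4, 14, 36, 70, 116. Second differences: 10, 22, 34, 46. Third differences: 12, 12, 12.
Level-3 differences are constant, so g has degree 3.
Fitting a degree-3 polynomial gives g(m) = 2m³ + 5m² + 7m + 6.
The coefficient of m³ is 2.

2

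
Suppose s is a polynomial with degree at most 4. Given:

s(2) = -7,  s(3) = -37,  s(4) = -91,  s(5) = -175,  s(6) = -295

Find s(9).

-931

First differences: -30, -54, -84, -120. Second differences: -24, -30, -36. Third differences: -6, -6.
Level-3 differences are constant, so s has degree 3.
Fitting a degree-3 polynomial gives s(n) = -n³ - 3n² + 4n + 5.
Then s(9) = -931.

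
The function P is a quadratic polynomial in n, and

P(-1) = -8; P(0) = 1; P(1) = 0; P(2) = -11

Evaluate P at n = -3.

Write P(n) = an² + bn + c; the 4 given values yield a linear system in the 3 coefficients.
Solving, P(n) = -5n² + 4n + 1.
Then P(-3) = -56.

-56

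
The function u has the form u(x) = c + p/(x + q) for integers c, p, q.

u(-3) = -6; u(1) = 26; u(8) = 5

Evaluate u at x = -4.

-4

(u(x) − c)(x + q) = p for each data point; the three points give a linear system in c and q, then p follows.
Solving: c = 2, q = 0, p = 24, so u(x) = 2 + 24/(x + 0).
Then u(-4) = 2 + 24/(-4) = -4.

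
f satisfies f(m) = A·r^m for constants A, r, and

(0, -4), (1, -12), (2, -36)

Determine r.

Consecutive ratio: -12/(-4) = 3, and -36/(-12) = 3, so r = 3.
Then A·3^0 = -4 gives A = -4, and f(m) = -4·3^m.

3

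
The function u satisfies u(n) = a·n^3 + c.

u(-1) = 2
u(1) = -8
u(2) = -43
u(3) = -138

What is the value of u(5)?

From u(-1) = 2 and u(1) = -8: -1a + c = 2 and 1a + c = -8.
Subtracting: 2a = -10, so a = -5; then c = 2 − (-5)·(-1) = -3.
So u(n) = -5n³ − 3, and u(5) = -628.

-628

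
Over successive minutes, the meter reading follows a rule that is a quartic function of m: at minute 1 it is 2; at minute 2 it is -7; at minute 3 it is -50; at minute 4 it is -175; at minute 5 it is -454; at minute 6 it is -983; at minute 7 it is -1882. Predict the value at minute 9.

-5390

Write the value at m as P(m).
Write P(m) = am^4 + bm³ + cm² + dm + e; the 7 given values yield a linear system in the 5 coefficients.
Solving, P(m) = -m^4 + 2m³ - 4m² + 4m + 1.
Then P(9) = -5390.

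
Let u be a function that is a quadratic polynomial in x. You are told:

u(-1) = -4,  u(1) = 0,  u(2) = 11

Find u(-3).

16

Write u(x) = ax² + bx + c; the 3 given values yield a linear system in the 3 coefficients.
Solving, u(x) = 3x² + 2x - 5.
Then u(-3) = 16.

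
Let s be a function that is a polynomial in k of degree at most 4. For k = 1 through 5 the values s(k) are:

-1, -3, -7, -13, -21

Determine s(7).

First differences: -2, -4, -6, -8. Second differences: -2, -2, -2.
Level-2 differences are constant, so s has degree 2.
Fitting a degree-2 polynomial gives s(k) = -k² + k - 1.
Then s(7) = -43.

-43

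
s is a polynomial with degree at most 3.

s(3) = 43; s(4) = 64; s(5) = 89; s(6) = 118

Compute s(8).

188

First differences: 21, 25, 29. Second differences: 4, 4.
Level-2 differences are constant, so s has degree 2.
Fitting a degree-2 polynomial gives s(n) = 2n² + 7n + 4.
Then s(8) = 188.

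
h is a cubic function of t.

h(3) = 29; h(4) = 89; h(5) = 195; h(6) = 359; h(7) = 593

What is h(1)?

-1

First differences: 60, 106, 164, 234. Second differences: 46, 58, 70. Third differences: 12, 12.
Level-3 differences are constant, so h has degree 3.
Fitting a degree-3 polynomial gives h(t) = 2t³ - t² - 7t + 5.
Then h(1) = -1.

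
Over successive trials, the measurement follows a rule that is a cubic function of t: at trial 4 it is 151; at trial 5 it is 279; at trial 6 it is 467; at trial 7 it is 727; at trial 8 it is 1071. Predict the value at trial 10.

Write the value at t as s(t).
Write s(t) = at³ + bt² + ct + d; the 5 given values yield a linear system in the 4 coefficients.
Solving, s(t) = 2t³ + 6t - 1.
Then s(10) = 2059.

2059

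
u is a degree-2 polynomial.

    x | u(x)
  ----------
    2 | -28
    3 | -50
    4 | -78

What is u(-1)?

Write u(x) = ax² + bx + c; the 3 given values yield a linear system in the 3 coefficients.
Solving, u(x) = -3x² - 7x - 2.
Then u(-1) = 2.

2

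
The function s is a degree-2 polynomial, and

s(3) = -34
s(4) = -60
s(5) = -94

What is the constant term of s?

Write s(t) = at² + bt + c; the 3 given values yield a linear system in the 3 coefficients.
Solving, s(t) = -4t² + 2t - 4.
The constant term is s(0) = -4.

-4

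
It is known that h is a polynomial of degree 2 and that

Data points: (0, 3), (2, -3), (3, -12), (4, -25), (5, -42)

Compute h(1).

2

Write h(m) = am² + bm + c; the 5 given values yield a linear system in the 3 coefficients.
Solving, h(m) = -2m² + m + 3.
Then h(1) = 2.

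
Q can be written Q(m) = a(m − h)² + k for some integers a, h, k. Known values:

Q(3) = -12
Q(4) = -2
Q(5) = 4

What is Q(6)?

6

First differences 10, 6; second difference -4 = 2a, so a = -2.
Expanding, the m-coefficient is −2ah = 4h; matching it to the data gives h = 6, and then k = 6.
So Q(m) = -2(m − 6)² + 6.
Q(6) = -2·0² + 6 = 6.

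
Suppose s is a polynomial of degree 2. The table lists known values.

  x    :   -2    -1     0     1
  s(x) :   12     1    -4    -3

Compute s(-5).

First differences: -11, -5, 1. Second differences: 6, 6.
Level-2 differences are constant, so s has degree 2.
Fitting a degree-2 polynomial gives s(x) = 3x² - 2x - 4.
Then s(-5) = 81.

81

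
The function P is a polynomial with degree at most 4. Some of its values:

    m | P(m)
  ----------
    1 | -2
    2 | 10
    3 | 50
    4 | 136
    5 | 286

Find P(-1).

-14

Write P(m) = am^4 + bm³ + cm² + dm + e; the 5 given values yield a linear system in the 5 coefficients.
Solving, the leading coefficient vanishes, and P(m) = 3m³ - 4m² + 3m - 4.
Then P(-1) = -14.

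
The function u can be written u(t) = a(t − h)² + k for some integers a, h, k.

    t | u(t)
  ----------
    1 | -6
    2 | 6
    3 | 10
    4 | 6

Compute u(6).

-26

First differences 12, 4, -4; second difference -8 = 2a, so a = -4.
Expanding, the t-coefficient is −2ah = 8h; matching it to the data gives h = 3, and then k = 10.
So u(t) = -4(t − 3)² + 10.
u(6) = -4·3² + 10 = -26.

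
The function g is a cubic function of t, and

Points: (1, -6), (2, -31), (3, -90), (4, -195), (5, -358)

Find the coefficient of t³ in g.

Write g(t) = at³ + bt² + ct + d; the 5 given values yield a linear system in the 4 coefficients.
Solving, g(t) = -2t³ - 5t² + 4t - 3.
The coefficient of t³ is -2.

-2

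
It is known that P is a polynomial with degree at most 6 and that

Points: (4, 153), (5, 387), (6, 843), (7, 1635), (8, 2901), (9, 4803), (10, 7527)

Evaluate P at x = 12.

First differences: 234, 456, 792, 1266, 1902, 2724. Second differences: 222, 336, 474, 636, 822. Third differences: 114, 138, 162, 186. Fourth differences: 24, 24, 24.
Level-4 differences are constant, so P has degree 4.
Fitting a degree-4 polynomial gives P(x) = x^4 - 3x³ + 5x² + 3x - 3.
Then P(12) = 16305.

16305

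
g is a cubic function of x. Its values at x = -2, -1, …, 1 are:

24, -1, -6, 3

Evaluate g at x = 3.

Write g(x) = ax³ + bx² + cx + d; the 4 given values yield a linear system in the 4 coefficients.
Solving, g(x) = -x³ + 7x² + 3x - 6.
Then g(3) = 39.

39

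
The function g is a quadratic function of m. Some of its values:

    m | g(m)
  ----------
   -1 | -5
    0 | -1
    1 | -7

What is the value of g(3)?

-49

Write g(m) = am² + bm + c; the 3 given values yield a linear system in the 3 coefficients.
Solving, g(m) = -5m² - m - 1.
Then g(3) = -49.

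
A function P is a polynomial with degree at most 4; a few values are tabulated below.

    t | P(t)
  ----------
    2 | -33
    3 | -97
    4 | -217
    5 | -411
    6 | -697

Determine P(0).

-1

First differences: -64, -120, -194, -286. Second differences: -56, -74, -92. Third differences: -18, -18.
Level-3 differences are constant, so P has degree 3.
Fitting a degree-3 polynomial gives P(t) = -3t³ - t² - 2t - 1.
Then P(0) = -1.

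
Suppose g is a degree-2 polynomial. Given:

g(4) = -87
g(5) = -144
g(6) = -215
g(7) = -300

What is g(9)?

First differences: -57, -71, -85. Second differences: -14, -14.
Level-2 differences are constant, so g has degree 2.
Fitting a degree-2 polynomial gives g(x) = -7x² + 6x + 1.
Then g(9) = -512.

-512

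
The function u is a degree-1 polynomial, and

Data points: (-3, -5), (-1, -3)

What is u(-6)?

-8

Write u(k) = ak + b; the 2 given values yield a linear system in the 2 coefficients.
Solving, u(k) = k - 2.
Then u(-6) = -8.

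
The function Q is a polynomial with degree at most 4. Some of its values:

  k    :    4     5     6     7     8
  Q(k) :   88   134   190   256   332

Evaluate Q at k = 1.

10

Write Q(k) = ak^4 + bk³ + ck² + dk + e; the 5 given values yield a linear system in the 5 coefficients.
Solving, the top 2 coefficients vanish, and Q(k) = 5k² + k + 4.
Then Q(1) = 10.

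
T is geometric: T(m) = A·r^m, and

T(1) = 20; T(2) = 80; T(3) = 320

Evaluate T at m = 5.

5120

Consecutive ratio: 80/20 = 4, and 320/80 = 4, so r = 4.
Then A·4^1 = 20 gives A = 5, and T(m) = 5·4^m.
T(5) = 5·4^5 = 5120.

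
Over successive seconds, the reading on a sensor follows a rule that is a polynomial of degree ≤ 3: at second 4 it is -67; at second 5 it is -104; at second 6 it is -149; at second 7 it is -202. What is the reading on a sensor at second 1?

-4

Write the value at m as s(m).
First differences: -37, -45, -53. Second differences: -8, -8.
Level-2 differences are constant, so s has degree 2.
Fitting a degree-2 polynomial gives s(m) = -4m² - m + 1.
Then s(1) = -4.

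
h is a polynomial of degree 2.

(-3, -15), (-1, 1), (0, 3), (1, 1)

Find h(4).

-29

Write h(m) = am² + bm + c; the 4 given values yield a linear system in the 3 coefficients.
Solving, h(m) = -2m² + 3.
Then h(4) = -29.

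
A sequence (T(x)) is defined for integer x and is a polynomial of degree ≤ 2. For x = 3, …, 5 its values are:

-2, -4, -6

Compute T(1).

2

First differences: -2, -2.
Level-1 differences are constant, so T has degree 1.
Fitting a degree-1 polynomial gives T(x) = -2x + 4.
Then T(1) = 2.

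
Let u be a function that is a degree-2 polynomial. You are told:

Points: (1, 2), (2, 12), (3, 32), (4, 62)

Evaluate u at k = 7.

212

First differences: 10, 20, 30. Second differences: 10, 10.
Level-2 differences are constant, so u has degree 2.
Fitting a degree-2 polynomial gives u(k) = 5k² - 5k + 2.
Then u(7) = 212.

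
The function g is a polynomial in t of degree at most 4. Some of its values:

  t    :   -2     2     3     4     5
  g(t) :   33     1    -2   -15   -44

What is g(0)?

Write g(t) = at^4 + bt³ + ct² + dt + e; the 5 given values yield a linear system in the 5 coefficients.
Solving, the leading coefficient vanishes, and g(t) = -t³ + 4t² - 4t + 1.
The constant term is g(0) = 1.

1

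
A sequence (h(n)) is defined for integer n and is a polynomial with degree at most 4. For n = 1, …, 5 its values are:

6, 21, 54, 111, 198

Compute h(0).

First differences: 15, 33, 57, 87. Second differences: 18, 24, 30. Third differences: 6, 6.
Level-3 differences are constant, so h has degree 3.
Fitting a degree-3 polynomial gives h(n) = n³ + 3n² - n + 3.
Then h(0) = 3.

3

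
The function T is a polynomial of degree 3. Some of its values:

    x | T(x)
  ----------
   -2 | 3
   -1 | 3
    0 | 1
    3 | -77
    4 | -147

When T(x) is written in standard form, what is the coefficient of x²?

-4

Write T(x) = ax³ + bx² + cx + d; the 5 given values yield a linear system in the 4 coefficients.
Solving, T(x) = -x³ - 4x² - 5x + 1.
The coefficient of x² is -4.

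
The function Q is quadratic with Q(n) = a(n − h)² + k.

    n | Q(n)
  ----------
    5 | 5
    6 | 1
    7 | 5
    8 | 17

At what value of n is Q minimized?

First differences -4, 4, 12; second difference 8 = 2a, so a = 4.
Expanding, the n-coefficient is −2ah = -8h; matching it to the data gives h = 6, and then k = 1.
So Q(n) = 4(n − 6)² + 1.
Hence h = 6.

6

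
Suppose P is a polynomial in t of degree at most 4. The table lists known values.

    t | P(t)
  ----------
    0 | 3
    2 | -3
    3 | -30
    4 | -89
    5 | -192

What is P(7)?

-578

Write P(t) = at^4 + bt³ + ct² + dt + e; the 5 given values yield a linear system in the 5 coefficients.
Solving, the leading coefficient vanishes, and P(t) = -2t³ + 2t² + t + 3.
Then P(7) = -578.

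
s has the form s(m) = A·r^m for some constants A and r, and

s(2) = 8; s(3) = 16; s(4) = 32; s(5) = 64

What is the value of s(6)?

128

Consecutive ratio: 16/8 = 2, and 32/16 = 2, so r = 2.
Then A·2^2 = 8 gives A = 2, and s(m) = 2·2^m.
s(6) = 2·2^6 = 128.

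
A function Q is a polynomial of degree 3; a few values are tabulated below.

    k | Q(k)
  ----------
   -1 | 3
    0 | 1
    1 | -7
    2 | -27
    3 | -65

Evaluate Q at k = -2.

First differences: -2, -8, -20, -38. Second differences: -6, -12, -18. Third differences: -6, -6.
Level-3 differences are constant, so Q has degree 3.
Fitting a degree-3 polynomial gives Q(k) = -k³ - 3k² - 4k + 1.
Then Q(-2) = 5.

5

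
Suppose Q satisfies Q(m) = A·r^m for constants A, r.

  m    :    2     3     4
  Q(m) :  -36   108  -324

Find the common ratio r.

-3

Consecutive ratio: 108/(-36) = -3, and -324/108 = -3, so r = -3.
Then A·(-3)^2 = -36 gives A = -4, and Q(m) = -4·(-3)^m.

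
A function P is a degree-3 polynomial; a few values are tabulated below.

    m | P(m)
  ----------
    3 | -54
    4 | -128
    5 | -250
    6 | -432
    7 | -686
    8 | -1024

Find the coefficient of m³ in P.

-2

First differences: -74, -122, -182, -254, -338. Second differences: -48, -60, -72, -84. Third differences: -12, -12, -12.
Level-3 differences are constant, so P has degree 3.
Fitting a degree-3 polynomial gives P(m) = -2m³.
The coefficient of m³ is -2.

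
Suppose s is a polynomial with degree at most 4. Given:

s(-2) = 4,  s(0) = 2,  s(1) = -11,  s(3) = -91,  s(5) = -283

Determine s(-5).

37

Write s(x) = ax^4 + bx³ + cx² + dx + e; the 5 given values yield a linear system in the 5 coefficients.
Solving, the leading coefficient vanishes, and s(x) = -x³ - 5x² - 7x + 2.
Then s(-5) = 37.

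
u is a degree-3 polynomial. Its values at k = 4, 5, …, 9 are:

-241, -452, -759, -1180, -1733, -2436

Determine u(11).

-4364

First differences: -211, -307, -421, -553, -703. Second differences: -96, -114, -132, -150. Third differences: -18, -18, -18.
Level-3 differences are constant, so u has degree 3.
Fitting a degree-3 polynomial gives u(k) = -3k³ - 3k² - k + 3.
Then u(11) = -4364.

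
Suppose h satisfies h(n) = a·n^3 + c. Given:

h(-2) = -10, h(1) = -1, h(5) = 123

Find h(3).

25

From h(-2) = -10 and h(1) = -1: -8a + c = -10 and 1a + c = -1.
Subtracting: 9a = 9, so a = 1; then c = -10 − 1·(-8) = -2.
So h(n) = 1n³ − 2, and h(3) = 25.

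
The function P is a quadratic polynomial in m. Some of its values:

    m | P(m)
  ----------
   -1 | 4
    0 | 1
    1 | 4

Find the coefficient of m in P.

0

Write P(m) = am² + bm + c; the 3 given values yield a linear system in the 3 coefficients.
Solving, P(m) = 3m² + 1.
The coefficient of m is 0.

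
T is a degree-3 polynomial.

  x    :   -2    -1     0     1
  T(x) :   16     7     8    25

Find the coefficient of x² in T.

Write T(x) = ax³ + bx² + cx + d; the 4 given values yield a linear system in the 4 coefficients.
Solving, T(x) = x³ + 8x² + 8x + 8.
The coefficient of x² is 8.

8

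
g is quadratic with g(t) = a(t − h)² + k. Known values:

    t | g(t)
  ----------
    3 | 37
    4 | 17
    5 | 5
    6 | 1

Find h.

6

First differences -20, -12, -4; second difference 8 = 2a, so a = 4.
Expanding, the t-coefficient is −2ah = -8h; matching it to the data gives h = 6, and then k = 1.
So g(t) = 4(t − 6)² + 1.
Hence h = 6.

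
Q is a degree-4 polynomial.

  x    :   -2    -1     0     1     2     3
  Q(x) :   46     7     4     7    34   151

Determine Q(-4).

First differences: -39, -3, 3, 27, 117. Second differences: 36, 6, 24, 90. Third differences: -30, 18, 66. Fourth differences: 48, 48.
Level-4 differences are constant, so Q has degree 4.
Fitting a degree-4 polynomial gives Q(x) = 2x^4 - x³ + x² + x + 4.
Then Q(-4) = 592.

592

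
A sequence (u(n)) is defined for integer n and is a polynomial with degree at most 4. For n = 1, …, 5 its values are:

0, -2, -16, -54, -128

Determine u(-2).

54

First differences: -2, -14, -38, -74. Second differences: -12, -24, -36. Third differences: -12, -12.
Level-3 differences are constant, so u has degree 3.
Fitting a degree-3 polynomial gives u(n) = -2n³ + 6n² - 6n + 2.
Then u(-2) = 54.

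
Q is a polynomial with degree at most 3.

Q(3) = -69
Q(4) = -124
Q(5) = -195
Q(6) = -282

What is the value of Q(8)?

-504

First differences: -55, -71, -87. Second differences: -16, -16.
Level-2 differences are constant, so Q has degree 2.
Fitting a degree-2 polynomial gives Q(x) = -8x² + x.
Then Q(8) = -504.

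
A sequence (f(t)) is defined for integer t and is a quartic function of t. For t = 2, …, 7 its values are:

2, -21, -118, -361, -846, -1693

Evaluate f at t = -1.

First differences: -23, -97, -243, -485, -847. Second differences: -74, -146, -242, -362. Third differences: -72, -96, -120. Fourth differences: -24, -24.
Level-4 differences are constant, so f has degree 4.
Fitting a degree-4 polynomial gives f(t) = -t^4 + 2t³ + 4t - 6.
Then f(-1) = -13.

-13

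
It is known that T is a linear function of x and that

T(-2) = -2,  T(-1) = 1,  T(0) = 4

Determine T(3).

13

First differences: 3, 3.
Level-1 differences are constant, so T has degree 1.
Fitting a degree-1 polynomial gives T(x) = 3x + 4.
Then T(3) = 13.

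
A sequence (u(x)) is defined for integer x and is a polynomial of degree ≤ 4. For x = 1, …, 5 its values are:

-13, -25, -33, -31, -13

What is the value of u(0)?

-3

First differences: -12, -8, 2, 18. Second differences: 4, 10, 16. Third differences: 6, 6.
Level-3 differences are constant, so u has degree 3.
Fitting a degree-3 polynomial gives u(x) = x³ - 4x² - 7x - 3.
Then u(0) = -3.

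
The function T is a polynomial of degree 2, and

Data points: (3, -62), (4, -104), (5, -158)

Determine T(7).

Write T(m) = am² + bm + c; the 3 given values yield a linear system in the 3 coefficients.
Solving, T(m) = -6m² - 8.
Then T(7) = -302.

-302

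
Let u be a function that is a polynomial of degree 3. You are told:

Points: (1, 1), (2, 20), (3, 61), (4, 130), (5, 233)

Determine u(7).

565

First differences: 19, 41, 69, 103. Second differences: 22, 28, 34. Third differences: 6, 6.
Level-3 differences are constant, so u has degree 3.
Fitting a degree-3 polynomial gives u(t) = t³ + 5t² - 3t - 2.
Then u(7) = 565.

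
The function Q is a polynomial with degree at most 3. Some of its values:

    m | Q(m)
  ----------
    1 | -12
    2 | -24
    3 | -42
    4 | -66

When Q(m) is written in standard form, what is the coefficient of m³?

First differences: -12, -18, -24. Second differences: -6, -6.
Level-2 differences are constant, so Q has degree 2.
Fitting a degree-2 polynomial gives Q(m) = -3m² - 3m - 6.
The coefficient of m³ is 0.

0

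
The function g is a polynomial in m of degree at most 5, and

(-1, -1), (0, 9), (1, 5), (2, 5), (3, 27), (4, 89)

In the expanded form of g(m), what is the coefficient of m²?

-7

Write g(m) = am^5 + bm^4 + cm³ + dm² + em + p; the 6 given values yield a linear system in the 6 coefficients.
Solving, the top 2 coefficients vanish, and g(m) = 3m³ - 7m² + 9.
The coefficient of m² is -7.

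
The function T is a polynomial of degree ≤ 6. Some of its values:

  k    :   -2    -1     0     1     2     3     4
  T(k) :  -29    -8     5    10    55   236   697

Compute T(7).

First differences: 21, 13, 5, 45, 181, 461. Second differences: -8, -8, 40, 136, 280. Third differences: 0, 48, 96, 144. Fourth differences: 48, 48, 48.
Level-4 differences are constant, so T has degree 4.
Fitting a degree-4 polynomial gives T(k) = 2k^4 + 4k³ - 6k² + 5k + 5.
Then T(7) = 5920.

5920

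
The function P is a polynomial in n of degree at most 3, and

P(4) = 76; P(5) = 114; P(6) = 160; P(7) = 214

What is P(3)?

46

Write P(n) = an³ + bn² + cn + d; the 4 given values yield a linear system in the 4 coefficients.
Solving, the leading coefficient vanishes, and P(n) = 4n² + 2n + 4.
Then P(3) = 46.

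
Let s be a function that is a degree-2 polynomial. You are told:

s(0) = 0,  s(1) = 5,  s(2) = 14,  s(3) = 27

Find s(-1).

-1

Write s(n) = an² + bn + c; the 4 given values yield a linear system in the 3 coefficients.
Solving, s(n) = 2n² + 3n.
Then s(-1) = -1.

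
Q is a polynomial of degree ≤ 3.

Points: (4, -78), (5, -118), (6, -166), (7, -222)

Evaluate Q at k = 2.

First differences: -40, -48, -56. Second differences: -8, -8.
Level-2 differences are constant, so Q has degree 2.
Fitting a degree-2 polynomial gives Q(k) = -4k² - 4k + 2.
Then Q(2) = -22.

-22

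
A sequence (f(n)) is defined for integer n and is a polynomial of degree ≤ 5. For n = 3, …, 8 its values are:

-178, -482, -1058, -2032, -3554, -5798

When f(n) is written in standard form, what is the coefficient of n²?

First differences: -304, -576, -974, -1522, -2244. Second differences: -272, -398, -548, -722. Third differences: -126, -150, -174. Fourth differences: -24, -24.
Level-4 differences are constant, so f has degree 4.
Fitting a degree-4 polynomial gives f(n) = -n^4 - 3n³ - 3n² + 3n + 2.
The coefficient of n² is -3.

-3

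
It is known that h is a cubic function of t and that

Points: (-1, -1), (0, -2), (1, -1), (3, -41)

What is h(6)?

Write h(t) = at³ + bt² + ct + d; the 4 given values yield a linear system in the 4 coefficients.
Solving, h(t) = -2t³ + t² + 2t - 2.
Then h(6) = -386.

-386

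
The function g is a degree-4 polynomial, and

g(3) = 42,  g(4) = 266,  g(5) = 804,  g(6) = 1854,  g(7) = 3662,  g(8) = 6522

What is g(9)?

First differences: 224, 538, 1050, 1808, 2860. Second differences: 314, 512, 758, 1052. Third differences: 198, 246, 294. Fourth differences: 48, 48.
Level-4 differences are constant, so g has degree 4.
Fitting a degree-4 polynomial gives g(m) = 2m^4 - 3m³ - m² - 8m - 6.
Then g(9) = 10776.

10776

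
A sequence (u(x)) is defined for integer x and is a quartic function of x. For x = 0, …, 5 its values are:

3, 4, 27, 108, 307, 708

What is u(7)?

2572

Write u(x) = ax^4 + bx³ + cx² + dx + e; the 6 given values yield a linear system in the 5 coefficients.
Solving, u(x) = x^4 + 4x² - 4x + 3.
Then u(7) = 2572.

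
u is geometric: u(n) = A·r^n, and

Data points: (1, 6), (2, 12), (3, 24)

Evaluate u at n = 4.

48

Consecutive ratio: 12/6 = 2, and 24/12 = 2, so r = 2.
Then A·2^1 = 6 gives A = 3, and u(n) = 3·2^n.
u(4) = 3·2^4 = 48.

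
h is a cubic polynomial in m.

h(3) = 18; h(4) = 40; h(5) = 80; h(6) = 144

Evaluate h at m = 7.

238

Write h(m) = am³ + bm² + cm + d; the 4 given values yield a linear system in the 4 coefficients.
Solving, h(m) = m³ - 3m² + 6m.
Then h(7) = 238.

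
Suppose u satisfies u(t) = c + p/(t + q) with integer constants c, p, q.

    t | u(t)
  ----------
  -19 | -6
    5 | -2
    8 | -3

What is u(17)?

(u(t) − c)(t + q) = p for each data point; the three points give a linear system in c and q, then p follows.
Solving: c = -5, q = 1, p = 18, so u(t) = -5 + 18/(t + 1).
Then u(17) = -5 + 18/18 = -4.

-4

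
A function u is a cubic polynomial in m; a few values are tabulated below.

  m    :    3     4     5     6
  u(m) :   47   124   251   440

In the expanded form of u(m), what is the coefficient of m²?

1

Write u(m) = am³ + bm² + cm + d; the 4 given values yield a linear system in the 4 coefficients.
Solving, u(m) = 2m³ + m² - 4m - 4.
The coefficient of m² is 1.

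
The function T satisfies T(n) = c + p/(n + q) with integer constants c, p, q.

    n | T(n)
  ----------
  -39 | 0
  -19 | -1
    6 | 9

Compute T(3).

21

(T(n) − c)(n + q) = p for each data point; the three points give a linear system in c and q, then p follows.
Solving: c = 1, q = -1, p = 40, so T(n) = 1 + 40/(n − 1).
Then T(3) = 1 + 40/2 = 21.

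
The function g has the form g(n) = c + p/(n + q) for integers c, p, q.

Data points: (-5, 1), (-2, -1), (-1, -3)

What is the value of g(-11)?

(g(n) − c)(n + q) = p for each data point; the three points give a linear system in c and q, then p follows.
Solving: c = 3, q = -1, p = 12, so g(n) = 3 + 12/(n − 1).
Then g(-11) = 3 + 12/(-12) = 2.

2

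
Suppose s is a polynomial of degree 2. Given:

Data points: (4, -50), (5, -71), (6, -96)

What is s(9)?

-195

Write s(t) = at² + bt + c; the 3 given values yield a linear system in the 3 coefficients.
Solving, s(t) = -2t² - 3t - 6.
Then s(9) = -195.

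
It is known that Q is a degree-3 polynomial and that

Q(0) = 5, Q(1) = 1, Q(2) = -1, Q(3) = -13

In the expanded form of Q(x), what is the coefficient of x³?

-2

Write Q(x) = ax³ + bx² + cx + d; the 4 given values yield a linear system in the 4 coefficients.
Solving, Q(x) = -2x³ + 7x² - 9x + 5.
The coefficient of x³ is -2.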